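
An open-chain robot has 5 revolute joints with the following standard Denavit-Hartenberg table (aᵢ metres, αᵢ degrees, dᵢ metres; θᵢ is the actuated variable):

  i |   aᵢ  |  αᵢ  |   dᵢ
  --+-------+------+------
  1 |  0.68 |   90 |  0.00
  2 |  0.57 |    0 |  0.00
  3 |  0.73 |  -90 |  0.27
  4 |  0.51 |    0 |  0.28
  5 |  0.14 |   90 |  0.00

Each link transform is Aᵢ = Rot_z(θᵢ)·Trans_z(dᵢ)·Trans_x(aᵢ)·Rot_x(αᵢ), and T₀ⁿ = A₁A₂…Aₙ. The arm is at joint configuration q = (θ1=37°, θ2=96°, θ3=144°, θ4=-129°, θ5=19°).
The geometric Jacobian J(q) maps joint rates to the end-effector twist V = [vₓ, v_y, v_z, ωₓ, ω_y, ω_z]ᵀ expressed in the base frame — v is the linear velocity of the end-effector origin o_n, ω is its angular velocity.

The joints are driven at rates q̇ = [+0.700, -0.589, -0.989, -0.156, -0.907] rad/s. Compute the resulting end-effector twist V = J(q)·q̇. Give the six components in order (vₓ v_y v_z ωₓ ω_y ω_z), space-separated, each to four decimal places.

-0.1256 0.6299 0.1121 -1.6849 0.7062 1.2315

o_n = [1.0251, -0.2266, 0.1141]
J₁: ẑ×o_n = [0.2266, 1.0251, -0.0000], ω = ẑ
J2: z=[0.6018, -0.7986, 0.0000] o=[0.5431, 0.4092, 0.0000] → [-0.0911, -0.0687, 0.0023, 0.6018, -0.7986, 0.0000]
J3: z=[0.6018, -0.7986, 0.0000] o=[0.4955, 0.3734, 0.5669] → [0.3616, 0.2725, 0.0619, 0.6018, -0.7986, 0.0000]
J4: z=[0.6916, 0.5212, -0.5000] o=[0.3665, -0.0619, -0.0653] → [0.0112, -0.4534, -0.4572, 0.6916, 0.5212, -0.5000]
J5: z=[0.6916, 0.5212, -0.5000] o=[0.9268, -0.1359, 0.0726] → [-0.0237, -0.0778, -0.1139, 0.6916, 0.5212, -0.5000]
V = J·q̇ = [-0.1256, 0.6299, 0.1121, -1.6849, 0.7062, 1.2315]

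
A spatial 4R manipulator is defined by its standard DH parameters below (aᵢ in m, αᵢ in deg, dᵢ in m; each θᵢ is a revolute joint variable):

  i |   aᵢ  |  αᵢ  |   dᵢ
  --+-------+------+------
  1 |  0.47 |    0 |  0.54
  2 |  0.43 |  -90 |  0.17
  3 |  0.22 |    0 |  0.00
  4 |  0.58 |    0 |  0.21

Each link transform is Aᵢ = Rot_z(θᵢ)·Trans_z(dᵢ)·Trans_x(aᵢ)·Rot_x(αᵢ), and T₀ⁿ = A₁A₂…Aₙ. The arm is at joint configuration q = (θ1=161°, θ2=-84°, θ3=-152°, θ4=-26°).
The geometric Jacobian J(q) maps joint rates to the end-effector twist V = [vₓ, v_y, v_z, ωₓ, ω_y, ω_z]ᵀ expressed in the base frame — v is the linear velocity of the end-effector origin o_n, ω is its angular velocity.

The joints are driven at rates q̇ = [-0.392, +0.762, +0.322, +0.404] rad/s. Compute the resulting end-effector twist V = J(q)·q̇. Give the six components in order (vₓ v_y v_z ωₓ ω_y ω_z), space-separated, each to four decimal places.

o_n = [-0.7264, -0.1348, 0.8335]
J₁: ẑ×o_n = [0.1348, -0.7264, 0.0000], ω = ẑ
J2: z=[0.0000, 0.0000, 1.0000] o=[-0.4444, 0.1530, 0.5400] → [0.2878, -0.2820, 0.0000, 0.0000, 0.0000, 1.0000]
J3: z=[-0.9744, 0.2250, 0.0000] o=[-0.3477, 0.5720, 0.7100] → [0.0278, 0.1204, 0.7739, -0.9744, 0.2250, 0.0000]
J4: z=[-0.9744, 0.2250, 0.0000] o=[-0.3914, 0.3827, 0.8133] → [0.0046, 0.0197, 0.5796, -0.9744, 0.2250, 0.0000]
V = J·q̇ = [0.1773, 0.1166, 0.4834, -0.7074, 0.1633, 0.3700]

0.1773 0.1166 0.4834 -0.7074 0.1633 0.3700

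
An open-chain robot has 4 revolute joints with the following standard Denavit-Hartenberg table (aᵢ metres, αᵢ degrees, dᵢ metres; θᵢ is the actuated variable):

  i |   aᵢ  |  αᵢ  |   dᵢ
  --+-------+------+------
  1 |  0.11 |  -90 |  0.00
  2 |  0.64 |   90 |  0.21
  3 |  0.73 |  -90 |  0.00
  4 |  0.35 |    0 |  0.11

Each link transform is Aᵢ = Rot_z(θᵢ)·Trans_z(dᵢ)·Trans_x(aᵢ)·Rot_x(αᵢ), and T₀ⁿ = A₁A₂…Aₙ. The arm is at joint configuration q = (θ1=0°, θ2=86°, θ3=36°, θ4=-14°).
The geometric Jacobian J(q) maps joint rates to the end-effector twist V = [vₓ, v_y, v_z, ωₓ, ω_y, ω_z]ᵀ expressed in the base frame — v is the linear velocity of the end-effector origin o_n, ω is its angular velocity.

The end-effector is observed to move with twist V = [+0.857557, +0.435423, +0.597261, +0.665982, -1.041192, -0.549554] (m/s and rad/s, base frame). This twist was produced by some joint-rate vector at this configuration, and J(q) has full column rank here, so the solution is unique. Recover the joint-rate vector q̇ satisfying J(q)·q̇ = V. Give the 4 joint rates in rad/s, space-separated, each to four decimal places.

-0.1000 -0.3600 0.6330 -0.8420

o_n = [0.2950, 0.9277, -1.4313]
J₁: ẑ×o_n = [-0.9277, 0.2950, 0.0000], ω = ẑ
J2: z=[0.0000, 1.0000, 0.0000] o=[0.1100, 0.0000, 0.0000] → [-1.4313, 0.0000, -0.1850, 0.0000, 1.0000, 0.0000]
J3: z=[0.9976, 0.0000, 0.0698] o=[0.1546, 0.2100, -0.6384] → [-0.0501, 0.8007, 0.7159, 0.9976, 0.0000, 0.0698]
J4: z=[-0.0410, 0.8090, 0.5864] o=[0.1958, 0.6391, -1.2276] → [-0.3340, 0.0498, -0.0920, -0.0410, 0.8090, 0.5864]
q̇ = J⁺·V = [-0.1000, -0.3600, 0.6330, -0.8420]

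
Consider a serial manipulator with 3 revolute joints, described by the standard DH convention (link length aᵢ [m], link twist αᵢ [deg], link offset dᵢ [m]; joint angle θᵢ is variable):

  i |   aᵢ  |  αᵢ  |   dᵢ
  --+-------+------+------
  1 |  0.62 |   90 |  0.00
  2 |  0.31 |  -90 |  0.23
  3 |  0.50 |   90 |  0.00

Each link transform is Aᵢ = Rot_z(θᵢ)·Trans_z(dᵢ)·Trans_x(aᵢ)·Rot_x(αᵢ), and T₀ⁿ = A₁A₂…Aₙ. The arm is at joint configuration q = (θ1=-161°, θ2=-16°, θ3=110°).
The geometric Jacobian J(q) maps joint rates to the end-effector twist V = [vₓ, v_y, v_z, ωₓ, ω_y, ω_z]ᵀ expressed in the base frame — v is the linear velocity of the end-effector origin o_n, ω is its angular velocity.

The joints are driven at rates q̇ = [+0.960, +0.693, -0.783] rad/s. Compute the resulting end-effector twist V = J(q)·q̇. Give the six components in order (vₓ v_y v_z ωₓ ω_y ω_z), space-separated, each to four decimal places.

o_n = [-0.6345, -0.4721, -0.0383]
J₁: ẑ×o_n = [0.4721, -0.6345, 0.0000], ω = ẑ
J2: z=[-0.3256, 0.9455, 0.0000] o=[-0.5862, -0.2019, 0.0000] → [-0.0362, -0.0125, 0.1336, -0.3256, 0.9455, 0.0000]
J3: z=[-0.2606, -0.0897, 0.9613] o=[-0.9429, -0.0814, -0.0854] → [0.3714, 0.3087, 0.1295, -0.2606, -0.0897, 0.9613]
V = J·q̇ = [0.1374, -0.8595, -0.0088, -0.0216, 0.7255, 0.2073]

0.1374 -0.8595 -0.0088 -0.0216 0.7255 0.2073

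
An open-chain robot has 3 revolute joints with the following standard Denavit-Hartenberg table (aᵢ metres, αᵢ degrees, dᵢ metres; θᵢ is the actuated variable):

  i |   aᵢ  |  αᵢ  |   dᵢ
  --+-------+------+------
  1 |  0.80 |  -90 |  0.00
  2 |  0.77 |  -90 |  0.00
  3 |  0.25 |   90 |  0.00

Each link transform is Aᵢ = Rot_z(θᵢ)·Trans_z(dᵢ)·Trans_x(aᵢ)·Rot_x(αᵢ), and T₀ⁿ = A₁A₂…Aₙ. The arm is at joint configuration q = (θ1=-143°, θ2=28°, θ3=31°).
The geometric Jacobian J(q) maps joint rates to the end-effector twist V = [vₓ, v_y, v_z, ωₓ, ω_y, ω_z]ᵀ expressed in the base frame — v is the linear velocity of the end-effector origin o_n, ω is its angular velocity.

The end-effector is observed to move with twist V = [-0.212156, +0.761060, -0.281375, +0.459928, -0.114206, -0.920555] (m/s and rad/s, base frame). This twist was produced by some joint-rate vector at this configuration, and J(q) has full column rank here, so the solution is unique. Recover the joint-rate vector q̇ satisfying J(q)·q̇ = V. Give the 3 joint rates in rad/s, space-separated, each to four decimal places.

o_n = [-1.4105, -0.9016, -0.4621]
J₁: ẑ×o_n = [0.9016, -1.4105, 0.0000], ω = ẑ
J2: z=[0.6018, -0.7986, 0.0000] o=[-0.6389, -0.4815, 0.0000] → [0.3690, 0.2781, -0.8691, 0.6018, -0.7986, 0.0000]
J3: z=[0.3749, 0.2825, -0.8829] o=[-1.1819, -0.8906, -0.3615] → [-0.0382, 0.2396, 0.0604, 0.3749, 0.2825, -0.8829]
q̇ = J⁺·V = [-0.3590, 0.3680, 0.6360]

-0.3590 0.3680 0.6360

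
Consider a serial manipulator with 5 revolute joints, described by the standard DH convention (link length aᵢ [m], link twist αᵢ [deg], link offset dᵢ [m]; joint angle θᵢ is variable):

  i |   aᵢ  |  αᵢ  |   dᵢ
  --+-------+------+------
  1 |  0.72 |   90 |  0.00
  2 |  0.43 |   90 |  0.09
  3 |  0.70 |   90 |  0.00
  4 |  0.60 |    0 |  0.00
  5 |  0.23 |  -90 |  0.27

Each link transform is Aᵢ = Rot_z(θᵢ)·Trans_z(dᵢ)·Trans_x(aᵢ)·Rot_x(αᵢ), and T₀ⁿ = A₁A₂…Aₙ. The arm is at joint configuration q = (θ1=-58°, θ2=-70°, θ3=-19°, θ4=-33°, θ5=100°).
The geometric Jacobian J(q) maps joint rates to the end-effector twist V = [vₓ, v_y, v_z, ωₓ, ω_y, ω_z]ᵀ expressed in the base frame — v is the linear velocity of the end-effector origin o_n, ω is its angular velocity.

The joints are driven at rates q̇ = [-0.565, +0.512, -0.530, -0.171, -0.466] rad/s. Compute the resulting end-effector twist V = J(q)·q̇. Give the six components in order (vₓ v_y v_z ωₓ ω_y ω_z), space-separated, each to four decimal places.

o_n = [1.2196, -0.8455, -1.4310]
J₁: ẑ×o_n = [0.8455, 1.2196, -0.0000], ω = ẑ
J2: z=[-0.8480, -0.5299, 0.0000] o=[0.3815, -0.6106, 0.0000] → [0.7583, -1.2136, 0.6433, -0.8480, -0.5299, 0.0000]
J3: z=[-0.4980, 0.7969, -0.3420] o=[0.3832, -0.7830, -0.4041] → [-0.8397, -0.7975, -0.6355, -0.4980, 0.7969, -0.3420]
J4: z=[0.7428, 0.5955, 0.3059] o=[0.6964, -0.8542, -1.0260] → [-0.2438, 0.4609, -0.3051, 0.7428, 0.5955, 0.3059]
J5: z=[0.7428, 0.5955, 0.3059] o=[1.0843, -1.1658, -1.3613] → [-0.1395, 0.0932, 0.1574, 0.7428, 0.5955, 0.3059]
V = J·q̇ = [0.4623, -1.0100, 0.6450, -0.6435, -1.0730, -0.5786]

0.4623 -1.0100 0.6450 -0.6435 -1.0730 -0.5786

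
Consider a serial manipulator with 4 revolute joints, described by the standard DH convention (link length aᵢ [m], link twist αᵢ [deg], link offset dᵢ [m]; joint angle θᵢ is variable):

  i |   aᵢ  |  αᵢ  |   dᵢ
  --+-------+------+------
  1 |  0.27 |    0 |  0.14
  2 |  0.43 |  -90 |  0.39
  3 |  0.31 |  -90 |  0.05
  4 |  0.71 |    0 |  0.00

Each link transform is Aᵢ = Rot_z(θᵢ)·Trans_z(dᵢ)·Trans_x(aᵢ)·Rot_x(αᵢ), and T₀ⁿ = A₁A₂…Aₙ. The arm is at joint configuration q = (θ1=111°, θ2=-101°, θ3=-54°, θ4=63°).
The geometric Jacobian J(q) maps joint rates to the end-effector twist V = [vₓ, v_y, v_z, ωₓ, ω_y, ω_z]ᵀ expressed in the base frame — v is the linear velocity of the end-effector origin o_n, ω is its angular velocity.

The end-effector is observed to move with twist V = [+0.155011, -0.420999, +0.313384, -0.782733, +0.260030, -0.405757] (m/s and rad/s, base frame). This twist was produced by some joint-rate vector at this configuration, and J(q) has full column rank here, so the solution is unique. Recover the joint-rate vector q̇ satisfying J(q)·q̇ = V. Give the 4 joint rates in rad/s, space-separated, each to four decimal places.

o_n = [0.7939, -0.1825, 1.0416]
J₁: ẑ×o_n = [0.1825, 0.7939, -0.0000], ω = ẑ
J2: z=[0.0000, 0.0000, 1.0000] o=[-0.0968, 0.2521, 0.1400] → [0.4346, 0.8907, -0.0000, 0.0000, 0.0000, 1.0000]
J3: z=[-0.1736, 0.9848, 0.0000] o=[0.3267, 0.3267, 0.5300] → [0.5038, 0.0888, -0.3717, -0.1736, 0.9848, 0.0000]
J4: z=[0.7967, 0.1405, -0.5878] o=[0.4975, 0.4076, 0.7808] → [-0.3102, -0.3820, -0.5118, 0.7967, 0.1405, -0.5878]
q̇ = J⁺·V = [-0.3360, -0.5970, 0.3920, -0.8970]

-0.3360 -0.5970 0.3920 -0.8970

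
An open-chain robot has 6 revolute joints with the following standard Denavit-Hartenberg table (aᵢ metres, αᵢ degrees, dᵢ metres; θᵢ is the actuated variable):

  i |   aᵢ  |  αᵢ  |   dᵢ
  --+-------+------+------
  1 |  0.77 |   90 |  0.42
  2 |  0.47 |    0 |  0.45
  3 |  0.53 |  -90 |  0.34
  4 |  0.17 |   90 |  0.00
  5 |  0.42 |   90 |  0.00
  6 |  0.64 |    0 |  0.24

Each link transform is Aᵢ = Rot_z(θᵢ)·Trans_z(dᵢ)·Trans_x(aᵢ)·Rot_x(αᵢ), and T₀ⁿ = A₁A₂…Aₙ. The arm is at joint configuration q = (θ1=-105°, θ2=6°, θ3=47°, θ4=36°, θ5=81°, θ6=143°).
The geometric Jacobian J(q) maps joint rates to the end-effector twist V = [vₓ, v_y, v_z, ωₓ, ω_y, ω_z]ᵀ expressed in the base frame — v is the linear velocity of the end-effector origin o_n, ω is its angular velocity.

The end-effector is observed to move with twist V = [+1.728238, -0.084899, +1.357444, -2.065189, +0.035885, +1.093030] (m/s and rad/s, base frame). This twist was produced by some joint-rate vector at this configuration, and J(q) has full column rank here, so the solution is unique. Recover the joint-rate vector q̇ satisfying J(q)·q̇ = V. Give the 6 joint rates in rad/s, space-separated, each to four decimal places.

o_n = [-1.3550, -1.6927, 1.2502]
J₁: ẑ×o_n = [1.6927, -1.3550, 0.0000], ω = ẑ
J2: z=[-0.9659, 0.2588, 0.0000] o=[-0.1993, -0.7438, 0.4200] → [0.2149, 0.8019, 1.2157, -0.9659, 0.2588, 0.0000]
J3: z=[-0.9659, 0.2588, 0.0000] o=[-0.7549, -1.0788, 0.4691] → [0.2022, 0.7545, 0.7483, -0.9659, 0.2588, 0.0000]
J4: z=[0.2067, 0.7714, 0.6018] o=[-1.1659, -1.2989, 0.8924] → [0.5130, -0.1878, 0.0645, 0.2067, 0.7714, 0.6018]
J5: z=[-0.8730, -0.1323, 0.4694] o=[-1.0908, -1.4047, 1.0022] → [0.1024, 0.0925, 0.2165, -0.8730, -0.1323, 0.4694]
J6: z=[0.4040, -0.7354, 0.5440] o=[-0.9760, -1.1256, 1.2943] → [0.3410, -0.1883, -0.5078, 0.4040, -0.7354, 0.5440]
q̇ = J⁺·V = [0.9110, 0.4140, 0.8970, -0.2970, 0.8230, -0.0470]

0.9110 0.4140 0.8970 -0.2970 0.8230 -0.0470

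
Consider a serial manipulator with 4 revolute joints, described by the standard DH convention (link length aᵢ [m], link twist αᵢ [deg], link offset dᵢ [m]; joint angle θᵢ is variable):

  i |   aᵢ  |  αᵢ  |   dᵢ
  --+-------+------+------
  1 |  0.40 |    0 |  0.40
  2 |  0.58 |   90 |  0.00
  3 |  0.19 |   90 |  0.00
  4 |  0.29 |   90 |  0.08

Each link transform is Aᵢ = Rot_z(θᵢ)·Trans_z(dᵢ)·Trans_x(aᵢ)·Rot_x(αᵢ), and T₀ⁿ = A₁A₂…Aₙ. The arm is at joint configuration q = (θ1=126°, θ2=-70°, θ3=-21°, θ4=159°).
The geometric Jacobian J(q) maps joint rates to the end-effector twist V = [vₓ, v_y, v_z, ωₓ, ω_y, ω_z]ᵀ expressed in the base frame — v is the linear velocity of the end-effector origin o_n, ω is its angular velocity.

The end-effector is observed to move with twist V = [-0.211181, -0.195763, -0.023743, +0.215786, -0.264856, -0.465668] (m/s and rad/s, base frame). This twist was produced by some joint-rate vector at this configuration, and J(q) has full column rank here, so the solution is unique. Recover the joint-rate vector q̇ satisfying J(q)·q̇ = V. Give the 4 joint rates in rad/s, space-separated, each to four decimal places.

0.6570 -0.8650 0.3270 0.2760

o_n = [0.1172, 0.6601, 0.3542]
J₁: ẑ×o_n = [-0.6601, 0.1172, 0.0000], ω = ẑ
J2: z=[0.0000, 0.0000, 1.0000] o=[-0.2351, 0.3236, 0.4000] → [-0.3365, 0.3523, 0.0000, 0.0000, 0.0000, 1.0000]
J3: z=[0.8290, -0.5592, 0.0000] o=[0.0892, 0.8044, 0.4000] → [0.0256, 0.0379, -0.1040, 0.8290, -0.5592, 0.0000]
J4: z=[-0.2004, -0.2971, -0.9336] o=[0.1884, 0.9515, 0.3319] → [-0.2787, 0.0710, 0.0372, -0.2004, -0.2971, -0.9336]
q̇ = J⁺·V = [0.6570, -0.8650, 0.3270, 0.2760]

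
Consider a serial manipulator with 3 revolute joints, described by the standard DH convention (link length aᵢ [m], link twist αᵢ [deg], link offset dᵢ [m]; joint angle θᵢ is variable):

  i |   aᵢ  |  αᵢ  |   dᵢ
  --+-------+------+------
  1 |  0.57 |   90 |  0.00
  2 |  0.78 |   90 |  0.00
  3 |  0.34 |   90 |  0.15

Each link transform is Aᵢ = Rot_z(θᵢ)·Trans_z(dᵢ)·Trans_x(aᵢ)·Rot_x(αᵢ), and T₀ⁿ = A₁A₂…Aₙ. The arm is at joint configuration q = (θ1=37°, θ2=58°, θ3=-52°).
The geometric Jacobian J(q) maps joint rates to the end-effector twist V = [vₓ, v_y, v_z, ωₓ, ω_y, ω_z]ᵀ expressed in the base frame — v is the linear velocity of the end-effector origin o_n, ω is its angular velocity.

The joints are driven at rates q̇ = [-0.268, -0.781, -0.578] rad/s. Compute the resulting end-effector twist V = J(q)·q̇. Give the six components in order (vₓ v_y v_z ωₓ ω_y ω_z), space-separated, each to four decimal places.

o_n = [0.8143, 0.9491, 0.7595]
J₁: ẑ×o_n = [-0.9491, 0.8143, 0.0000], ω = ẑ
J2: z=[0.6018, -0.7986, 0.0000] o=[0.4552, 0.3430, 0.0000] → [-0.6066, -0.4571, 0.6515, 0.6018, -0.7986, 0.0000]
J3: z=[0.6773, 0.5104, -0.5299] o=[0.7853, 0.5918, 0.6615] → [0.2394, -0.0817, 0.2272, 0.6773, 0.5104, -0.5299]
V = J·q̇ = [0.5897, 0.1860, -0.6401, -0.8615, 0.3287, 0.0383]

0.5897 0.1860 -0.6401 -0.8615 0.3287 0.0383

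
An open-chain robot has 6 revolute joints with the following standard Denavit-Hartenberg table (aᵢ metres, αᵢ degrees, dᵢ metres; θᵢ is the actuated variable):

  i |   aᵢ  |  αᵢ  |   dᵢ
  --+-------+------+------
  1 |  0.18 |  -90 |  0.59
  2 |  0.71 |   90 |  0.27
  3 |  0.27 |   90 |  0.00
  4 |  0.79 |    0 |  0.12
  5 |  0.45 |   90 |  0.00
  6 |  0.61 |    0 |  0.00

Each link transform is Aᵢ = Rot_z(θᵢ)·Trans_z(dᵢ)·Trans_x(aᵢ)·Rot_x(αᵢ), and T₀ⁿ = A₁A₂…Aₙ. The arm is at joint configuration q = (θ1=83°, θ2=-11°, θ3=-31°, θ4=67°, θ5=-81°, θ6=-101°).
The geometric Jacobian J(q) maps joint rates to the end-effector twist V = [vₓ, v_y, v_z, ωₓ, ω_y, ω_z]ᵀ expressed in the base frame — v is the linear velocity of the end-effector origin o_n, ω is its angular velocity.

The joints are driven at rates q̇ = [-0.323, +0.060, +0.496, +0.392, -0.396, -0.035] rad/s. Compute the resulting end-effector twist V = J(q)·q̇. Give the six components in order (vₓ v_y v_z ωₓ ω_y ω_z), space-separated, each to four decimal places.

o_n = [-0.0002, 1.7681, 1.5547]
J₁: ẑ×o_n = [-1.7681, -0.0002, 0.0000], ω = ẑ
J2: z=[-0.9925, 0.1219, 0.0000] o=[0.0219, 0.1787, 0.5900] → [0.1176, 0.9575, -1.5749, -0.9925, 0.1219, 0.0000]
J3: z=[-0.0233, -0.1894, 0.9816] o=[-0.1611, 0.9033, 0.7255] → [-1.0060, 0.1773, 0.0104, -0.0233, -0.1894, 0.9816]
J4: z=[0.7892, -0.6063, -0.0983] o=[0.0046, 1.1119, 0.7696] → [-0.4115, -0.6191, 0.5150, 0.7892, -0.6063, -0.0983]
J5: z=[0.7892, -0.6063, -0.0983] o=[0.2718, 1.1398, 1.5222] → [0.0420, 0.0010, 0.3309, 0.7892, -0.6063, -0.0983]
J6: z=[-0.1259, -0.0031, -0.9920] o=[0.5423, 1.4977, 1.4867] → [0.2681, 0.5468, -0.0357, -0.1259, -0.0031, -0.9920]
V = J·q̇ = [-0.1081, -0.1168, -0.0173, -0.0698, -0.0841, 0.1990]

-0.1081 -0.1168 -0.0173 -0.0698 -0.0841 0.1990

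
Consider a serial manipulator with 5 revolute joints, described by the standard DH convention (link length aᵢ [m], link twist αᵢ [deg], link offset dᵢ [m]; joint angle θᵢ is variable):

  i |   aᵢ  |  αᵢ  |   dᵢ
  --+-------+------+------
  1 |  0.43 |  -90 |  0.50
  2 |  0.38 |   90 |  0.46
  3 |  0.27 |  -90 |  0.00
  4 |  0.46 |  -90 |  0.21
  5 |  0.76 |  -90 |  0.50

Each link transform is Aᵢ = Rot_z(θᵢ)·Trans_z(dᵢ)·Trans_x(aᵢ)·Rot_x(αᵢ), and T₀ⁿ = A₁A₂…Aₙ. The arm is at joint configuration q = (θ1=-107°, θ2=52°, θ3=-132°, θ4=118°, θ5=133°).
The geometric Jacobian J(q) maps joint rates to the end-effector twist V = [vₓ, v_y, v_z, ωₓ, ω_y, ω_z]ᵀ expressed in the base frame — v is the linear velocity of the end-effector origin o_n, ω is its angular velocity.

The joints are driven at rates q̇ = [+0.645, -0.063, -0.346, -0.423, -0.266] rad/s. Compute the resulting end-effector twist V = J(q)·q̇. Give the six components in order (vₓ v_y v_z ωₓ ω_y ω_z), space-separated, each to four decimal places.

o_n = [0.5324, -0.9895, 0.5033]
J₁: ẑ×o_n = [0.9895, 0.5324, -0.0000], ω = ẑ
J2: z=[0.9563, -0.2924, 0.0000] o=[-0.1257, -0.4112, 0.5000] → [-0.0010, -0.0032, -0.3606, 0.9563, -0.2924, 0.0000]
J3: z=[-0.2304, -0.7536, 0.6157] o=[0.2458, -0.7694, 0.2006] → [-0.0926, 0.2462, 0.2667, -0.2304, -0.7536, 0.6157]
J4: z=[-0.7737, -0.2419, -0.5856] o=[0.0864, -0.6044, 0.3429] → [-0.2643, -0.1371, 0.4059, -0.7737, -0.2419, -0.5856]
J5: z=[0.4130, -0.8935, -0.1765] o=[0.1450, -0.4811, -0.1440] → [-0.6681, -0.3357, 0.1362, 0.4130, -0.8935, -0.1765]
V = J·q̇ = [0.9599, 0.4057, -0.2775, 0.2369, 0.6191, 0.7266]

0.9599 0.4057 -0.2775 0.2369 0.6191 0.7266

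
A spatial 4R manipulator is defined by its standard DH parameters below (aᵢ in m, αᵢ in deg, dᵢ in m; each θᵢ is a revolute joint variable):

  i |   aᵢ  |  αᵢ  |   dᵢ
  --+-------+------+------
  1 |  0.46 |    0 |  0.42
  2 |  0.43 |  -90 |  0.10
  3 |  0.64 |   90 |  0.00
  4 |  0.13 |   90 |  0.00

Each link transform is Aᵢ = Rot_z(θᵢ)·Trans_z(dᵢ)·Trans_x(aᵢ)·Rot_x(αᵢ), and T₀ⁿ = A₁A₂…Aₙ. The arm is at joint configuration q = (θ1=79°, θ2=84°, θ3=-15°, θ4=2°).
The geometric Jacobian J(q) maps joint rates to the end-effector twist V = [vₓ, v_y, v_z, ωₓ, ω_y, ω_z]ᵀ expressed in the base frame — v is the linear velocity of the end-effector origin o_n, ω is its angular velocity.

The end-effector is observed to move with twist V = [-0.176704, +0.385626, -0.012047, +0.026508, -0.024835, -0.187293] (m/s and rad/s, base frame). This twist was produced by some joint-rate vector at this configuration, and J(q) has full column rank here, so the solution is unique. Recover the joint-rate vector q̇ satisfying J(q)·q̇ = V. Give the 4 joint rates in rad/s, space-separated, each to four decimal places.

o_n = [-1.0360, 0.7904, 0.7193]
J₁: ẑ×o_n = [-0.7904, -1.0360, 0.0000], ω = ẑ
J2: z=[0.0000, 0.0000, 1.0000] o=[0.0878, 0.4515, 0.4200] → [-0.3388, -1.1237, 0.0000, 0.0000, 0.0000, 1.0000]
J3: z=[-0.2924, -0.9563, 0.0000] o=[-0.3234, 0.5773, 0.5200] → [-0.1906, 0.0583, -0.7437, -0.2924, -0.9563, 0.0000]
J4: z=[0.2475, -0.0757, 0.9659] o=[-0.9146, 0.7580, 0.6856] → [-0.0338, -0.1255, -0.0012, 0.2475, -0.0757, 0.9659]
q̇ = J⁺·V = [0.6070, -0.9160, 0.0160, 0.1260]

0.6070 -0.9160 0.0160 0.1260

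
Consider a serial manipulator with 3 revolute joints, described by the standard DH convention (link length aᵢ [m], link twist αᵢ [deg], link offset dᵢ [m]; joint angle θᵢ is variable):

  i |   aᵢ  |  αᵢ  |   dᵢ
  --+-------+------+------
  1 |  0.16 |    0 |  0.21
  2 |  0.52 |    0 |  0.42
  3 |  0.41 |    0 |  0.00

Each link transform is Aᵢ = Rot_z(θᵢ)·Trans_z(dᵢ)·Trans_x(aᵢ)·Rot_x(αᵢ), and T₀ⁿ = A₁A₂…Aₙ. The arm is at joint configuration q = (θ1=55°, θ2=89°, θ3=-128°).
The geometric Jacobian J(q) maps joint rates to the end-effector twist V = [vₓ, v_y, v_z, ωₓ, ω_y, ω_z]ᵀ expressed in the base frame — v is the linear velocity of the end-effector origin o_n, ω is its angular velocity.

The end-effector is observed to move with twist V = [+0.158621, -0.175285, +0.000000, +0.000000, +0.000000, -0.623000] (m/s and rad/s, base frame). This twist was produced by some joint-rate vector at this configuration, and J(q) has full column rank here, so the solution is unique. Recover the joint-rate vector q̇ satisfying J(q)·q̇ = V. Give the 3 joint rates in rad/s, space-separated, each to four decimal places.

-0.1880 -0.0200 -0.4150

o_n = [0.0652, 0.5497, 0.6300]
J₁: ẑ×o_n = [-0.5497, 0.0652, 0.0000], ω = ẑ
J2: z=[0.0000, 0.0000, 1.0000] o=[0.0918, 0.1311, 0.2100] → [-0.4187, -0.0266, 0.0000, 0.0000, 0.0000, 1.0000]
J3: z=[0.0000, 0.0000, 1.0000] o=[-0.3289, 0.4367, 0.6300] → [-0.1130, 0.3941, 0.0000, 0.0000, 0.0000, 1.0000]
q̇ = J⁺·V = [-0.1880, -0.0200, -0.4150]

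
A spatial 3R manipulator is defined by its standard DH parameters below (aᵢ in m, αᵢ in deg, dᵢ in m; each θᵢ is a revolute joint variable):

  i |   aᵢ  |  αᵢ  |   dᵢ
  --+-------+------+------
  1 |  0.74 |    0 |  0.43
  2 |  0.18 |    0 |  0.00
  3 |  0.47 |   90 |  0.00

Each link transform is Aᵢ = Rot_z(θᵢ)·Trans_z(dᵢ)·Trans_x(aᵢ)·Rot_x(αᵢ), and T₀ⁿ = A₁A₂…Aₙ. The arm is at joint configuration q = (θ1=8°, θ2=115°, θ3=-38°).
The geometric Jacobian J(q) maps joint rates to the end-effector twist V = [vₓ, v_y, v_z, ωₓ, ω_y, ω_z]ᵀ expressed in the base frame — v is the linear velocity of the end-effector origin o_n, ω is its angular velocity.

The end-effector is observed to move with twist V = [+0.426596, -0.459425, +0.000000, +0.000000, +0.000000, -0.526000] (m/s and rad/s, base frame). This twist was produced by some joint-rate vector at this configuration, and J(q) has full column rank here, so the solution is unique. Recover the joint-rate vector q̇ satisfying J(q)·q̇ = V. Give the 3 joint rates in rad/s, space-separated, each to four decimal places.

-0.6940 -0.0270 0.1950

o_n = [0.6757, 0.7222, 0.4300]
J₁: ẑ×o_n = [-0.7222, 0.6757, 0.0000], ω = ẑ
J2: z=[0.0000, 0.0000, 1.0000] o=[0.7328, 0.1030, 0.4300] → [-0.6192, -0.0571, 0.0000, 0.0000, 0.0000, 1.0000]
J3: z=[0.0000, 0.0000, 1.0000] o=[0.6348, 0.2539, 0.4300] → [-0.4682, 0.0410, 0.0000, 0.0000, 0.0000, 1.0000]
q̇ = J⁺·V = [-0.6940, -0.0270, 0.1950]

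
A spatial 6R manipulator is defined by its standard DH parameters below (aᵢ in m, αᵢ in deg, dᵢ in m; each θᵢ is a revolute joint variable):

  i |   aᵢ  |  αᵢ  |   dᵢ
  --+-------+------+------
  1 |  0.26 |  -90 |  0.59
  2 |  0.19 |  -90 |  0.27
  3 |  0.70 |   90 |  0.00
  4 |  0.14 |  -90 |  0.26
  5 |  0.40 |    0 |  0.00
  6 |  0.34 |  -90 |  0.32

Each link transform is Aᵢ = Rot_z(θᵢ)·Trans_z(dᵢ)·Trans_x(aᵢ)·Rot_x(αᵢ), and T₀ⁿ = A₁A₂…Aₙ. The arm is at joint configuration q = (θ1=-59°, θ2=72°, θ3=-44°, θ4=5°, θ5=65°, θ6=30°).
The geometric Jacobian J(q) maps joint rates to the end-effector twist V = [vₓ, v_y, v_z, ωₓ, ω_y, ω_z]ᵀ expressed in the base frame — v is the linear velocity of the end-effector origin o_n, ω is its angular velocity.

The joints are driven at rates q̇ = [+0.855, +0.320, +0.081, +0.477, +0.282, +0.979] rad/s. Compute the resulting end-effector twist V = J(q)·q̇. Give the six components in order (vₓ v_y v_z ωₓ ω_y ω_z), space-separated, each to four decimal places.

-0.8497 0.8073 0.4046 -0.2174 1.5010 0.8321

o_n = [0.6790, 0.0599, -0.6385]
J₁: ẑ×o_n = [-0.0599, 0.6790, 0.0000], ω = ẑ
J2: z=[0.8572, 0.5150, 0.0000] o=[0.1339, -0.2229, 0.5900] → [-0.6327, 1.0530, -0.0384, 0.8572, 0.5150, 0.0000]
J3: z=[-0.4898, 0.8152, -0.3090] o=[0.3956, -0.1341, 0.4093] → [-0.7942, -0.6008, -0.3261, -0.4898, 0.8152, -0.3090]
J4: z=[0.5060, 0.5545, 0.6607] o=[0.8925, -0.0171, -0.0696] → [-0.3663, 0.1468, 0.1574, 0.5060, 0.5545, 0.6607]
J5: z=[-0.5498, 0.7975, -0.2482] o=[1.1171, 0.1604, 0.0030] → [-0.5365, -0.2440, 0.4047, -0.5498, 0.7975, -0.2482]
J6: z=[-0.5498, 0.7975, -0.2482] o=[1.0460, -0.0005, -0.3563] → [-0.2101, -0.0641, 0.2595, -0.5498, 0.7975, -0.2482]
V = J·q̇ = [-0.8497, 0.8073, 0.4046, -0.2174, 1.5010, 0.8321]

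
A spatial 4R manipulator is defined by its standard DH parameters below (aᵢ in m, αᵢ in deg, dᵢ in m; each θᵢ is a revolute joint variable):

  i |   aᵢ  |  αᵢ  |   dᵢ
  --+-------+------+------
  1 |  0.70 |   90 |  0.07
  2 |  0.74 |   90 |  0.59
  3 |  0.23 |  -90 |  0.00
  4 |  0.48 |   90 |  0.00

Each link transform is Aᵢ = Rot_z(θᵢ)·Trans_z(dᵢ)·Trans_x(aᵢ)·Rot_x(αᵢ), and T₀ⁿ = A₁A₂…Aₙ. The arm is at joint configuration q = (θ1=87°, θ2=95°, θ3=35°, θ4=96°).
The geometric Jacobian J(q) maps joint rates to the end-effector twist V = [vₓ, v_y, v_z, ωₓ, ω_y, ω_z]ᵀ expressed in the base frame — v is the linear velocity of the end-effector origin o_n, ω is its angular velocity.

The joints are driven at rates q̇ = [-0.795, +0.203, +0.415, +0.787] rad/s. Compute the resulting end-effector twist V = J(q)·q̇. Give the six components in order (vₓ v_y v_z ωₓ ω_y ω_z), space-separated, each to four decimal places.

-0.0715 -0.6493 -0.4580 0.8702 0.4078 -1.2085

o_n = [0.6999, 0.1106, 0.9123]
J₁: ẑ×o_n = [-0.1106, 0.6999, 0.0000], ω = ẑ
J2: z=[0.9986, -0.0523, 0.0000] o=[0.0366, 0.6990, 0.0700] → [-0.0441, -0.8412, -0.5529, 0.9986, -0.0523, 0.0000]
J3: z=[0.0521, 0.9948, 0.0872] o=[0.6225, 0.6038, 0.8072] → [0.1476, 0.0013, -0.1028, 0.0521, 0.9948, 0.0872]
J4: z=[0.8206, 0.0071, -0.5714] o=[0.7533, 0.5805, 0.9949] → [-0.2690, 0.0983, -0.3852, 0.8206, 0.0071, -0.5714]
V = J·q̇ = [-0.0715, -0.6493, -0.4580, 0.8702, 0.4078, -1.2085]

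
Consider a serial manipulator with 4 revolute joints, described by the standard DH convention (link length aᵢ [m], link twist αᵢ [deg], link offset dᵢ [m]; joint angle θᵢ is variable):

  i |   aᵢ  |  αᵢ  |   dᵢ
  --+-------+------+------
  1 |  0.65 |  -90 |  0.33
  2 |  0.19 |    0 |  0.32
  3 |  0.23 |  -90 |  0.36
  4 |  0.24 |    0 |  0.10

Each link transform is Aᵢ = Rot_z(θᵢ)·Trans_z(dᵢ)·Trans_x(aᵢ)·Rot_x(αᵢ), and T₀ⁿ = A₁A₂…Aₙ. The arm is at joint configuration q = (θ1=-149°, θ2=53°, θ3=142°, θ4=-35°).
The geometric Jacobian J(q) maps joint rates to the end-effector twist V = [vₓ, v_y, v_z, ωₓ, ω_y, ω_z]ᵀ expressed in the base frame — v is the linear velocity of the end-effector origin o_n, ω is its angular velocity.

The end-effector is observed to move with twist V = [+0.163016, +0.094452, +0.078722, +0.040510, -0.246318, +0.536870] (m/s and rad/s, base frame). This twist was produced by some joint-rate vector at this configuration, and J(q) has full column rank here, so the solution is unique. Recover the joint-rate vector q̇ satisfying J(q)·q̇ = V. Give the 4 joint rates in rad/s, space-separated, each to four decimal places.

o_n = [0.0970, -0.8956, 0.3853]
J₁: ẑ×o_n = [0.8956, 0.0970, -0.0000], ω = ẑ
J2: z=[0.5150, -0.8572, 0.0000] o=[-0.5572, -0.3348, 0.3300] → [-0.0474, -0.0285, 0.2718, 0.5150, -0.8572, 0.0000]
J3: z=[0.5150, -0.8572, 0.0000] o=[-0.4904, -0.6680, 0.1783] → [-0.1774, -0.1066, 0.3862, 0.5150, -0.8572, 0.0000]
J4: z=[-0.2219, -0.1333, 0.9659] o=[-0.1145, -0.8621, 0.2378] → [0.0127, 0.2370, 0.0356, -0.2219, -0.1333, 0.9659]
q̇ = J⁺·V = [0.1930, 0.2060, 0.0260, 0.3560]

0.1930 0.2060 0.0260 0.3560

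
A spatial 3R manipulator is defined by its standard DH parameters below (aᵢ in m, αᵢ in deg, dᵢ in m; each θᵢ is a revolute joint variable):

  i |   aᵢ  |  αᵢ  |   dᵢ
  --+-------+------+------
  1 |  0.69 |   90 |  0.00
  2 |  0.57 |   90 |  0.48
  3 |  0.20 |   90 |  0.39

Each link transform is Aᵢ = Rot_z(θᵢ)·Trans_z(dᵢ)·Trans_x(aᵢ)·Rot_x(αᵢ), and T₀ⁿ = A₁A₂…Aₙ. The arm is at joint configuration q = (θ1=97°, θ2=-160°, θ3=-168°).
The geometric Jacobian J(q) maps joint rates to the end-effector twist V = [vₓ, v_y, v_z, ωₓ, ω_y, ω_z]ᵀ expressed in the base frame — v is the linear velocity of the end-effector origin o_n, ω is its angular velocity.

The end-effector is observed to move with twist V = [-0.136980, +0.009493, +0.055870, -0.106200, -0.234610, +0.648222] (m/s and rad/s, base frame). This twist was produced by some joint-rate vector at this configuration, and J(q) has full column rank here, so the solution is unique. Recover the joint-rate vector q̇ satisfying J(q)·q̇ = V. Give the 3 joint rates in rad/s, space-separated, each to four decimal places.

o_n = [0.4102, 0.2567, 0.2384]
J₁: ẑ×o_n = [-0.2567, 0.4102, 0.0000], ω = ẑ
J2: z=[0.9925, 0.1219, 0.0000] o=[-0.0841, 0.6849, 0.0000] → [0.0291, -0.2367, -0.4852, 0.9925, 0.1219, 0.0000]
J3: z=[0.0417, -0.3395, 0.9397] o=[0.4576, 0.2117, -0.1950] → [-0.1894, -0.0626, -0.0142, 0.0417, -0.3395, 0.9397]
q̇ = J⁺·V = [0.0440, -0.1340, 0.6430]

0.0440 -0.1340 0.6430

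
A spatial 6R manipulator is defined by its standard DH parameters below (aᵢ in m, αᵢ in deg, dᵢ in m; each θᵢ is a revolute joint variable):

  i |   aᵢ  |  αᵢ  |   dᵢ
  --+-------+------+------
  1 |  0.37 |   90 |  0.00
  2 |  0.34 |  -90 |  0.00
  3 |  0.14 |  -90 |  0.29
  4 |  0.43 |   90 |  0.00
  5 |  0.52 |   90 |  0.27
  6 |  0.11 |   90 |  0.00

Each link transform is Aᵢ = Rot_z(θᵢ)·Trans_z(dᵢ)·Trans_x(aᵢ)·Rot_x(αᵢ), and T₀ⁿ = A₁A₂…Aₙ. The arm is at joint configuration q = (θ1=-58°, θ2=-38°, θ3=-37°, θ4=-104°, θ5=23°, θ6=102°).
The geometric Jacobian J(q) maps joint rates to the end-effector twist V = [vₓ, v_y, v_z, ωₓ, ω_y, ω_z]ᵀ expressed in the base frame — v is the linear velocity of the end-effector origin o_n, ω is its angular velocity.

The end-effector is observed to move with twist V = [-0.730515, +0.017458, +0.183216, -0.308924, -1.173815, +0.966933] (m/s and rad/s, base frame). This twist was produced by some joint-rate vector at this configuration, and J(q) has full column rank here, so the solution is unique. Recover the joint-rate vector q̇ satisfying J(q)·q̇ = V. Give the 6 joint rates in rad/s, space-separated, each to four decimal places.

-0.2140 -0.3380 0.9800 -0.3480 -0.7700 0.7290

o_n = [0.9422, -0.7142, 0.7708]
J₁: ẑ×o_n = [0.7142, 0.9422, -0.0000], ω = ẑ
J2: z=[-0.8480, -0.5299, 0.0000] o=[0.1961, -0.3138, 0.0000] → [-0.4085, 0.6537, 0.7350, -0.8480, -0.5299, 0.0000]
J3: z=[0.3263, -0.5221, 0.7880] o=[0.3380, -0.5410, -0.2093] → [-0.3753, 0.1563, 0.2589, 0.3263, -0.5221, 0.7880]
J4: z=[0.9286, 0.0210, -0.3705] o=[0.4079, -0.8118, -0.0496] → [0.0534, -0.9598, 0.0794, 0.9286, 0.0210, -0.3705]
J5: z=[0.0927, 0.9536, 0.2864] o=[0.5624, -0.9409, 0.3303] → [0.3551, 0.0680, -0.3412, 0.0927, 0.9536, 0.2864]
J6: z=[-0.7144, -0.1367, 0.6863] o=[0.9481, -0.8229, 0.7553] → [-0.0767, 0.0071, -0.0785, -0.7144, -0.1367, 0.6863]
q̇ = J⁺·V = [-0.2140, -0.3380, 0.9800, -0.3480, -0.7700, 0.7290]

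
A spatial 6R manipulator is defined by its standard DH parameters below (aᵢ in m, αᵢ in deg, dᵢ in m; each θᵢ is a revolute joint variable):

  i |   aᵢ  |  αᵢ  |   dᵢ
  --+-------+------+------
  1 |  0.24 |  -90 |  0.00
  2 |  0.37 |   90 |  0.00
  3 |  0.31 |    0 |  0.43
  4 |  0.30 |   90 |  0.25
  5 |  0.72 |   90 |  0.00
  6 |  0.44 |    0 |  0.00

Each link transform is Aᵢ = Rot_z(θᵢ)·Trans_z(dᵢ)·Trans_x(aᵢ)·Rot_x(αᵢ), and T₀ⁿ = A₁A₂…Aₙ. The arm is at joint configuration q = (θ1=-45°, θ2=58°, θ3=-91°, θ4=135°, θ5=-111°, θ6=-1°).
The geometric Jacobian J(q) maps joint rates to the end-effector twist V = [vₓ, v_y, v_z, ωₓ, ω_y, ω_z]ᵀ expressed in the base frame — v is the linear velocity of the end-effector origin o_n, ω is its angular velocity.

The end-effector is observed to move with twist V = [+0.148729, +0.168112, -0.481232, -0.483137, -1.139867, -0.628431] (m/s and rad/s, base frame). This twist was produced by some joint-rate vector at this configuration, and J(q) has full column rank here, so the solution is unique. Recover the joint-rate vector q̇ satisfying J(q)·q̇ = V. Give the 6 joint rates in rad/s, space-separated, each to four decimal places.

o_n = [-0.2405, -0.3036, -0.4476]
J₁: ẑ×o_n = [0.3036, -0.2405, 0.0000], ω = ẑ
J2: z=[0.7071, 0.7071, 0.0000] o=[0.1697, -0.1697, 0.0000] → [-0.3165, 0.3165, 0.1954, 0.7071, 0.7071, 0.0000]
J3: z=[0.5997, -0.5997, 0.5299] o=[0.3083, -0.3083, -0.3138] → [0.0777, -0.2106, -0.3263, 0.5997, -0.5997, 0.5299]
J4: z=[0.5997, -0.5997, 0.5299] o=[0.3450, -0.7833, -0.0813] → [-0.0346, -0.0907, -0.0635, 0.5997, -0.5997, 0.5299]
J5: z=[-0.2484, -0.7689, -0.5891] o=[0.7231, -0.8668, -0.1319] → [0.5745, 0.4893, -0.8809, -0.2484, -0.7689, -0.5891]
J6: z=[-0.4953, -0.4218, 0.7594] o=[0.1238, -0.5209, -0.3307] → [-0.1157, -0.3346, -0.2613, -0.4953, -0.4218, 0.7594]
q̇ = J⁺·V = [-0.7240, -0.6300, -0.6110, 0.9630, 0.4870, 0.2580]

-0.7240 -0.6300 -0.6110 0.9630 0.4870 0.2580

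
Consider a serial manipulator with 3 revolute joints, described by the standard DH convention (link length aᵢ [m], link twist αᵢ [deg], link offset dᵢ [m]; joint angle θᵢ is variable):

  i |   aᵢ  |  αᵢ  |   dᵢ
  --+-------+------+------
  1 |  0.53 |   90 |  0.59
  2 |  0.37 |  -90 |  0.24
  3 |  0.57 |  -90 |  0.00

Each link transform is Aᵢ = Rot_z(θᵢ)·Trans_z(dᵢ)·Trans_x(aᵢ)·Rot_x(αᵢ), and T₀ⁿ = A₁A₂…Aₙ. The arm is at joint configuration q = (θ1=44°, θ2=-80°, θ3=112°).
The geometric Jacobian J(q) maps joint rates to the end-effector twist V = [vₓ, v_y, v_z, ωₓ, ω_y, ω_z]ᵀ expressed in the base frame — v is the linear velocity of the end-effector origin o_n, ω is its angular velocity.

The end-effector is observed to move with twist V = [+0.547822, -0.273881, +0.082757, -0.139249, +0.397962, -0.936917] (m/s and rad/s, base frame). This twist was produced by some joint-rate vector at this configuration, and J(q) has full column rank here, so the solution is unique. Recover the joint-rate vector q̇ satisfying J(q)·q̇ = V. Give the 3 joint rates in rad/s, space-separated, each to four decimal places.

-0.9680 -0.3830 0.1790

o_n = [0.2004, 0.5946, 0.4359]
J₁: ẑ×o_n = [-0.5946, 0.2004, 0.0000], ω = ẑ
J2: z=[0.6947, -0.7193, 0.0000] o=[0.3813, 0.3682, 0.5900] → [0.1108, 0.1070, 0.0272, 0.6947, -0.7193, 0.0000]
J3: z=[0.7084, 0.6841, 0.1736] o=[0.5942, 0.2402, 0.2256] → [0.0823, -0.2173, 0.5205, 0.7084, 0.6841, 0.1736]
q̇ = J⁺·V = [-0.9680, -0.3830, 0.1790]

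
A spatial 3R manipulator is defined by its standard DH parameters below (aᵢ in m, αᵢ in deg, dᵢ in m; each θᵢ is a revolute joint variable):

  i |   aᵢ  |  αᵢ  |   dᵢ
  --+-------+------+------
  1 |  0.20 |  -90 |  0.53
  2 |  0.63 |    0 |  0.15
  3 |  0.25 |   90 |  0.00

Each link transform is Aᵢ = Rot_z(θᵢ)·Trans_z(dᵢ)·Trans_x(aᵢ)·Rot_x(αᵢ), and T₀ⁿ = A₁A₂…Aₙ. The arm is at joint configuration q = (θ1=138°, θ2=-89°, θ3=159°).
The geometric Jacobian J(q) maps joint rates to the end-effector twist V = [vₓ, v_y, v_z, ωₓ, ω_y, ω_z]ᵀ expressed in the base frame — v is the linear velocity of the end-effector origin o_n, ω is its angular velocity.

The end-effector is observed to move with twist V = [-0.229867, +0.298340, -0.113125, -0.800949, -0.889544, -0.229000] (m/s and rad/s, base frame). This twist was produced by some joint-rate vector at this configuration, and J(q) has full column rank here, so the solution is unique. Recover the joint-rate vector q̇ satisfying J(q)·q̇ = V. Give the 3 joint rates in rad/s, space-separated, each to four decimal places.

o_n = [-0.3207, 0.0869, 0.9250]
J₁: ẑ×o_n = [-0.0869, -0.3207, 0.0000], ω = ẑ
J2: z=[-0.6691, -0.7431, 0.0000] o=[-0.1486, 0.1338, 0.5300] → [-0.2935, 0.2643, -0.0965, -0.6691, -0.7431, 0.0000]
J3: z=[-0.6691, -0.7431, 0.0000] o=[-0.2572, 0.0297, 1.1599] → [0.1746, -0.1572, -0.0855, -0.6691, -0.7431, 0.0000]
q̇ = J⁺·V = [-0.2290, 0.9800, 0.2170]

-0.2290 0.9800 0.2170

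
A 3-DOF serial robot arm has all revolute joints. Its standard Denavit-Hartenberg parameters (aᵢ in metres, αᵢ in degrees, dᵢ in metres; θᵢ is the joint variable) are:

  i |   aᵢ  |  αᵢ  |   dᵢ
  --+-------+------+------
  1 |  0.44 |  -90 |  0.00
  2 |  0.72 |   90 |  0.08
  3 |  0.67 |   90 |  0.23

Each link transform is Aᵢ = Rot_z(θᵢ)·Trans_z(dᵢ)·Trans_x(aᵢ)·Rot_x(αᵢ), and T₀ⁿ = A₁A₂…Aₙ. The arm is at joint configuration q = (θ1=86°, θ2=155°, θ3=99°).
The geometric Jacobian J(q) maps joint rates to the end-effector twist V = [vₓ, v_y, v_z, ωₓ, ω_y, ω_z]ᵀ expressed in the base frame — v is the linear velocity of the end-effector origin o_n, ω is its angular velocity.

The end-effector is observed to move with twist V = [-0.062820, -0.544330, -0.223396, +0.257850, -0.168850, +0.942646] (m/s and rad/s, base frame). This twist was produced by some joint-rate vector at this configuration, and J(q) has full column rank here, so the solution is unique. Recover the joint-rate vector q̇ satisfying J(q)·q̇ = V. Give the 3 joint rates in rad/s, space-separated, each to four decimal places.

o_n = [-0.7414, 0.0314, -0.4684]
J₁: ẑ×o_n = [-0.0314, -0.7414, 0.0000], ω = ẑ
J2: z=[-0.9976, 0.0698, 0.0000] o=[0.0307, 0.4389, 0.0000] → [-0.0327, -0.4673, 0.4603, -0.9976, 0.0698, 0.0000]
J3: z=[0.0295, 0.4216, -0.9063] o=[-0.0946, -0.2064, -0.3043] → [0.1464, 0.5910, 0.2797, 0.0295, 0.4216, -0.9063]
q̇ = J⁺·V = [0.6200, -0.2690, -0.3560]

0.6200 -0.2690 -0.3560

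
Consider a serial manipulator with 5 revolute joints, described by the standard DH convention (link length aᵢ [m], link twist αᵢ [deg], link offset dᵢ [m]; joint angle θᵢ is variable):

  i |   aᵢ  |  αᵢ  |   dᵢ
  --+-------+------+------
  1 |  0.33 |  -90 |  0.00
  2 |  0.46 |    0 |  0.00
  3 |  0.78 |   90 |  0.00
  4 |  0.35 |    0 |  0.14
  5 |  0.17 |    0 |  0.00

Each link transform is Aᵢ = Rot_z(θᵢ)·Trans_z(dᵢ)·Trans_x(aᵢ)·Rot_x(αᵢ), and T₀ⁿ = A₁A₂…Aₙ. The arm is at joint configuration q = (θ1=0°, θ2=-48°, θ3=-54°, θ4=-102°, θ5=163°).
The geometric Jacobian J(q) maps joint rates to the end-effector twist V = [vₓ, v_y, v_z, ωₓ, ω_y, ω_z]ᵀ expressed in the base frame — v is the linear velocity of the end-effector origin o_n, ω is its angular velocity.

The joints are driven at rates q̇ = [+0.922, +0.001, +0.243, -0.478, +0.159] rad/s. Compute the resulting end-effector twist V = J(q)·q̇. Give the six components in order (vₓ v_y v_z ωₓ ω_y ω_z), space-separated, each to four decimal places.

0.3844 0.3189 -0.0405 0.3120 0.2440 0.9883

o_n = [0.3367, -0.1937, 1.0851]
J₁: ẑ×o_n = [0.1937, 0.3367, -0.0000], ω = ẑ
J2: z=[0.0000, 1.0000, 0.0000] o=[0.3300, 0.0000, 0.0000] → [1.0851, 0.0000, -0.0067, 0.0000, 1.0000, 0.0000]
J3: z=[0.0000, 1.0000, 0.0000] o=[0.6378, -0.0000, 0.3418] → [0.7433, -0.0000, 0.3011, 0.0000, 1.0000, 0.0000]
J4: z=[-0.9781, 0.0000, -0.2079] o=[0.4756, -0.0000, 1.1048] → [-0.0403, 0.0096, 0.1894, -0.9781, 0.0000, -0.2079]
J5: z=[-0.9781, 0.0000, -0.2079] o=[0.3538, -0.3424, 1.0045] → [0.0309, 0.0824, -0.1454, -0.9781, 0.0000, -0.2079]
V = J·q̇ = [0.3844, 0.3189, -0.0405, 0.3120, 0.2440, 0.9883]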